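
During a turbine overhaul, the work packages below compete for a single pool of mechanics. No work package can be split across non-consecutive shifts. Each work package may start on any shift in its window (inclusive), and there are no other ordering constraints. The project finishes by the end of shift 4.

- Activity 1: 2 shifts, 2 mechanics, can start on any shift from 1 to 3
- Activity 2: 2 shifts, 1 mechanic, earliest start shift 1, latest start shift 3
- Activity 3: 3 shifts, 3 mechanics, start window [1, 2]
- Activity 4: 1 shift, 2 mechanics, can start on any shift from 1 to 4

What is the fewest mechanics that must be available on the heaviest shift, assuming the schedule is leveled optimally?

5

Early-start (Activity 1@1, Activity 2@1, Activity 3@1, Activity 4@1) gives peak 8: s1:8  s2:6  s3:3  s4:0.
Shift Activity 2→3, Activity 4→4.
Schedule Activity 1@1, Activity 2@3, Activity 3@1, Activity 4@4: s1:5  s2:5  s3:4  s4:3 — peak 5.
Total mechanic-shifts = 17 over 4 shifts ⇒ peak ≥ ⌈17/4⌉ = 5, so 5 is optimal.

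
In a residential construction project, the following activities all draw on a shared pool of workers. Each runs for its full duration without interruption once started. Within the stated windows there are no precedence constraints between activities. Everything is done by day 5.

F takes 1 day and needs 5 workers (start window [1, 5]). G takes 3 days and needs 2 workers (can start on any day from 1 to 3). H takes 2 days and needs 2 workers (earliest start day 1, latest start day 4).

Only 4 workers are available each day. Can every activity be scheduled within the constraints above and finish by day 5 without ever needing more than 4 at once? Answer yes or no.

no

The minimum achievable peak is 5; 4 < 5, so no feasible schedule stays within the cap.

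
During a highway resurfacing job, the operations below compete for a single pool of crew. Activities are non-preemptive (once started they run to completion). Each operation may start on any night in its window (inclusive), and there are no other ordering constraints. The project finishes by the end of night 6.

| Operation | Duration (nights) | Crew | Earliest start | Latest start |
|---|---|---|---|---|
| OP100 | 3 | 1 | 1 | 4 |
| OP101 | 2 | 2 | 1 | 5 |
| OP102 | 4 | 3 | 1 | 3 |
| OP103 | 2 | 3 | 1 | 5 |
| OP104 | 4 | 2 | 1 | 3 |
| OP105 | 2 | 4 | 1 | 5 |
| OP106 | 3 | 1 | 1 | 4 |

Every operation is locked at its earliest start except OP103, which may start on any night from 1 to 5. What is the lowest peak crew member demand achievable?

13

OP103@1: n1:16  n2:16  n3:7  n4:5  n5:0  n6:0 → peak 16
OP103@2: n1:13  n2:16  n3:10  n4:5  n5:0  n6:0 → peak 16
OP103@3: n1:13  n2:13  n3:10  n4:8  n5:0  n6:0 → peak 13
OP103@4: n1:13  n2:13  n3:7  n4:8  n5:3  n6:0 → peak 13
OP103@5: n1:13  n2:13  n3:7  n4:5  n5:3  n6:3 → peak 13
Best is OP103@3, peak 13.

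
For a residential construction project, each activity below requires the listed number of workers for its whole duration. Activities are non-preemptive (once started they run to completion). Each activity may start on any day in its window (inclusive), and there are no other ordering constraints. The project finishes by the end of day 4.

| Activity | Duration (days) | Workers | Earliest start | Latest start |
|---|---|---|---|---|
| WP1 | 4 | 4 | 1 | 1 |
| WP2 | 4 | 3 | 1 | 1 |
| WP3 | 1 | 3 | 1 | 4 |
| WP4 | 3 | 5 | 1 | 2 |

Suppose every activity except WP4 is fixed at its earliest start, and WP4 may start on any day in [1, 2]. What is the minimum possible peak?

WP4@1: d1:15  d2:12  d3:12  d4:7 → peak 15
WP4@2: d1:10  d2:12  d3:12  d4:12 → peak 12
Best is WP4@2, peak 12.

12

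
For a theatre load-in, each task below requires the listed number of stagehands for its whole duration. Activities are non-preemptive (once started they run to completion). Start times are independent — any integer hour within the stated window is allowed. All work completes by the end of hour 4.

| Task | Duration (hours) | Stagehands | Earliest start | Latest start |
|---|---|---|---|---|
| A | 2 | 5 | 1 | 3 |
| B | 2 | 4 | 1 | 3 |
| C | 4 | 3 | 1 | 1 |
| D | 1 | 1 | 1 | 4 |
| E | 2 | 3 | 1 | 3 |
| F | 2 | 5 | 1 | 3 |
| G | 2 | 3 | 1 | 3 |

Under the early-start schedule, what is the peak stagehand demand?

Early-start schedule: A@1, B@1, C@1, D@1, E@1, F@1, G@1.
Load per hour: hour 1: 24, hour 2: 23, hour 3: 3, hour 4: 3.
Peak is 24.

24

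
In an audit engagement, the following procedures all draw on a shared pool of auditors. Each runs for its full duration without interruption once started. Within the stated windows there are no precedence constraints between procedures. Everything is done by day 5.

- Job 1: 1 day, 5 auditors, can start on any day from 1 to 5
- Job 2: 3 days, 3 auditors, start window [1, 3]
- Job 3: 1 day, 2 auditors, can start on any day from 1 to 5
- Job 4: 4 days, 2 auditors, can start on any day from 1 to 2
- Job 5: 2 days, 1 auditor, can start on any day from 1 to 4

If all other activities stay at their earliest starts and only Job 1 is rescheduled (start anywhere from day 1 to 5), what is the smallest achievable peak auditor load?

Job 1@1: d1:13  d2:6  d3:5  d4:2  d5:0 → peak 13
Job 1@2: d1:8  d2:11  d3:5  d4:2  d5:0 → peak 11
Job 1@3: d1:8  d2:6  d3:10  d4:2  d5:0 → peak 10
Job 1@4: d1:8  d2:6  d3:5  d4:7  d5:0 → peak 8
Job 1@5: d1:8  d2:6  d3:5  d4:2  d5:5 → peak 8
Best is Job 1@4, peak 8.

8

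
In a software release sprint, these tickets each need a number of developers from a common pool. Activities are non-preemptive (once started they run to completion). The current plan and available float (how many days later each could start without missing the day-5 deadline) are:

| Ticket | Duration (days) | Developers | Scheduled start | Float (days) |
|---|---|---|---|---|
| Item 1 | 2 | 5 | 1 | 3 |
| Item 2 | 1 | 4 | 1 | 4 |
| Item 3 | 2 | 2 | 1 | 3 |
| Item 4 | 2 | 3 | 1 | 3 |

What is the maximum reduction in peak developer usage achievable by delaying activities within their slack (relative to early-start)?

Early-start peak: d1:14  d2:10  d3:0  d4:0  d5:0 ⇒ 14.
Leveled (Item 1@1, Item 2@3, Item 3@4, Item 4@4): d1:5  d2:5  d3:4  d4:5  d5:5 ⇒ 5.
Reduction 14 − 5 = 9.

9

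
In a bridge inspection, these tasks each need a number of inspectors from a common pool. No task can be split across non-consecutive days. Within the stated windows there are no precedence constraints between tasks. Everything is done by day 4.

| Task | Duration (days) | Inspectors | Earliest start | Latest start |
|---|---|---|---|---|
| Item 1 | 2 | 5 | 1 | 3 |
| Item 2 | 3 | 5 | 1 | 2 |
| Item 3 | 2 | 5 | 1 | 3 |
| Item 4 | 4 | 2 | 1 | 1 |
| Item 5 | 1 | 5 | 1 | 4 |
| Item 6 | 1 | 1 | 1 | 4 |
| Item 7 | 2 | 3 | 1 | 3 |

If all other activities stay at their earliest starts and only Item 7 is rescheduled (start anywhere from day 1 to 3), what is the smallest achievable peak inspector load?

23

Item 7@1: d1:26  d2:20  d3:7  d4:2 → peak 26
Item 7@2: d1:23  d2:20  d3:10  d4:2 → peak 23
Item 7@3: d1:23  d2:17  d3:10  d4:5 → peak 23
Best is Item 7@2, peak 23.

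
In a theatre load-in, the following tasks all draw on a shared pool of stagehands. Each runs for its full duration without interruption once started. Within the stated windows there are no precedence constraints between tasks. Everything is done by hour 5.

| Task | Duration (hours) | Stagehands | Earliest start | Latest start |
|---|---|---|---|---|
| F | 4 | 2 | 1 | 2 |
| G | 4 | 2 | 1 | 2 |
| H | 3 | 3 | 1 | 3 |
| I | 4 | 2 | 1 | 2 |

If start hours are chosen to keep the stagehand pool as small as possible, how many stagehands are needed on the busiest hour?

Schedule F@1, G@1, H@1, I@1: h1:9  h2:9  h3:9  h4:6  h5:0 — peak 9.
No arrangement of the 24 feasible schedules does better.

9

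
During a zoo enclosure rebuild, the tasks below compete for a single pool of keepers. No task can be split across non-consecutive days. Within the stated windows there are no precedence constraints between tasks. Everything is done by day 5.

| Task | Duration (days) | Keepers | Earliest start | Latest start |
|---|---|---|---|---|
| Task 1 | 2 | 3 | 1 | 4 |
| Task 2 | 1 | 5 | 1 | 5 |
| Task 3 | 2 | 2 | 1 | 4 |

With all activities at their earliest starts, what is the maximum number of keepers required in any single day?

10

Early-start schedule: Task 1@1, Task 2@1, Task 3@1.
Load per day: day 1: 10, day 2: 5, day 3: 0, day 4: 0, day 5: 0.
Peak is 10.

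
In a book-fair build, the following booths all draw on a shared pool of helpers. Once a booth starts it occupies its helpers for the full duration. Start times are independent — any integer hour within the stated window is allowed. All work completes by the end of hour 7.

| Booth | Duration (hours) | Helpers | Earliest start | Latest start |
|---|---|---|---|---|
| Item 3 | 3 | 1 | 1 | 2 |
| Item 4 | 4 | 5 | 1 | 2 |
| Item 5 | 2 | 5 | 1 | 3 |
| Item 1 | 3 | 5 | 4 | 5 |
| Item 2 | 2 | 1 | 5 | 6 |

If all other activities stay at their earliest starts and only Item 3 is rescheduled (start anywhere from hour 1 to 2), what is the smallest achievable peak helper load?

11

Item 3@1: h1:11  h2:11  h3:6  h4:10  h5:6  h6:6  h7:0 → peak 11
Item 3@2: h1:10  h2:11  h3:6  h4:11  h5:6  h6:6  h7:0 → peak 11
Best is Item 3@1, peak 11.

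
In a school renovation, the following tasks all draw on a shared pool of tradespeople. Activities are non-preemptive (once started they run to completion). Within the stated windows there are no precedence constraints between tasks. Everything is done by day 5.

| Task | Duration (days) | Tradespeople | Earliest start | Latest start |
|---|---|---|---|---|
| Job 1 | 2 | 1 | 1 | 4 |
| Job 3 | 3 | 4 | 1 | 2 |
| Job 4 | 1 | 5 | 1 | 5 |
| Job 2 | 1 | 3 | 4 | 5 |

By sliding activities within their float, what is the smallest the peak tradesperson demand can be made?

5

Early-start (Job 1@1, Job 3@1, Job 4@1, Job 2@4) gives peak 10: d1:10  d2:5  d3:4  d4:3  d5:0.
Shift Job 4→4, Job 2→5.
Schedule Job 1@1, Job 3@1, Job 4@4, Job 2@5: d1:5  d2:5  d3:4  d4:5  d5:3 — peak 5.
Total tradesperson-days = 22 over 5 days ⇒ peak ≥ ⌈22/5⌉ = 5, so 5 is optimal.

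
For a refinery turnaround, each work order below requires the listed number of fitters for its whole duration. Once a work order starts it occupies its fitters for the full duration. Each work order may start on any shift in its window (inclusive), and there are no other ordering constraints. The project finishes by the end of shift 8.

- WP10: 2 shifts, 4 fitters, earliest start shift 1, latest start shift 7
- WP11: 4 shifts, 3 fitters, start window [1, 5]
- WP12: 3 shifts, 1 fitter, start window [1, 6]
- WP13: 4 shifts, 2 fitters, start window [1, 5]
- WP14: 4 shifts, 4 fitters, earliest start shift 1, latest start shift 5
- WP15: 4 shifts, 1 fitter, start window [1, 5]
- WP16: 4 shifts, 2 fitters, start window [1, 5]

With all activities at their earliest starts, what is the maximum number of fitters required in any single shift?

17

Early-start schedule: WP10@1, WP11@1, WP12@1, WP13@1, WP14@1, WP15@1, WP16@1.
Load per shift: shift 1: 17, shift 2: 17, shift 3: 13, shift 4: 12, shift 5: 0, shift 6: 0, shift 7: 0, shift 8: 0.
Peak is 17.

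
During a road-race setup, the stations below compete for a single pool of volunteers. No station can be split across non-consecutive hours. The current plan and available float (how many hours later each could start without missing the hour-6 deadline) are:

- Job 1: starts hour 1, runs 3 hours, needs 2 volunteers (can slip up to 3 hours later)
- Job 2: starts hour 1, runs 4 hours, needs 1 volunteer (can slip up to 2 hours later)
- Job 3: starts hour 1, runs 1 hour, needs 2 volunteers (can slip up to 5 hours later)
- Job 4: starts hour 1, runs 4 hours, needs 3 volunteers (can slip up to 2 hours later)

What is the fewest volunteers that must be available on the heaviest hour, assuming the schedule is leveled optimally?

6

Early-start (Job 1@1, Job 2@1, Job 3@1, Job 4@1) gives peak 8: h1:8  h2:6  h3:6  h4:4  h5:0  h6:0.
Shift Job 4→2.
Schedule Job 1@1, Job 2@1, Job 3@1, Job 4@2: h1:5  h2:6  h3:6  h4:4  h5:3  h6:0 — peak 6.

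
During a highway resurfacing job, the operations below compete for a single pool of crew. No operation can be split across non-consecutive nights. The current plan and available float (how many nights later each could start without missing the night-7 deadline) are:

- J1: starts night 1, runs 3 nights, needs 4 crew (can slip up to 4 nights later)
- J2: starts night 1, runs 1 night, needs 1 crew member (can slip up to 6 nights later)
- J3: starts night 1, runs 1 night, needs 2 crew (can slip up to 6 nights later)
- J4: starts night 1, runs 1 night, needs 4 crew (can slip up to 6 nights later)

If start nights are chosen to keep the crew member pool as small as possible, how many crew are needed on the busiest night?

Early-start (J1@1, J2@1, J3@1, J4@1) gives peak 11: n1:11  n2:4  n3:4  n4:0  n5:0  n6:0  n7:0.
Shift J2→4, J3→4, J4→5.
Schedule J1@1, J2@4, J3@4, J4@5: n1:4  n2:4  n3:4  n4:3  n5:4  n6:0  n7:0 — peak 4.

4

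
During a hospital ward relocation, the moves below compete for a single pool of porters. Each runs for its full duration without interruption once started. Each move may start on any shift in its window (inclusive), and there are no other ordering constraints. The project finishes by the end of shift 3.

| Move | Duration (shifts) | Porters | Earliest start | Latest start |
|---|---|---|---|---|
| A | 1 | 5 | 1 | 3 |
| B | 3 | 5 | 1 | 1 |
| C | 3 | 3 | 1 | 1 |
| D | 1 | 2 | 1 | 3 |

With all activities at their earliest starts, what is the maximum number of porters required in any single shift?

15

Early-start schedule: A@1, B@1, C@1, D@1.
Load per shift: shift 1: 15, shift 2: 8, shift 3: 8.
Peak is 15.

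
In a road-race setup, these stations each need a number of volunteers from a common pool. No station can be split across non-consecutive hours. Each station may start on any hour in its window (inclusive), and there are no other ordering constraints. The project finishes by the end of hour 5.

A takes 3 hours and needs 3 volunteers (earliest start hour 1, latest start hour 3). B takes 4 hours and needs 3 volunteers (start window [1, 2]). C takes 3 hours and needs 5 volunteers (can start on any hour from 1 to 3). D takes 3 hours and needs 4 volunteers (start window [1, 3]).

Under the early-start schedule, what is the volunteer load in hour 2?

15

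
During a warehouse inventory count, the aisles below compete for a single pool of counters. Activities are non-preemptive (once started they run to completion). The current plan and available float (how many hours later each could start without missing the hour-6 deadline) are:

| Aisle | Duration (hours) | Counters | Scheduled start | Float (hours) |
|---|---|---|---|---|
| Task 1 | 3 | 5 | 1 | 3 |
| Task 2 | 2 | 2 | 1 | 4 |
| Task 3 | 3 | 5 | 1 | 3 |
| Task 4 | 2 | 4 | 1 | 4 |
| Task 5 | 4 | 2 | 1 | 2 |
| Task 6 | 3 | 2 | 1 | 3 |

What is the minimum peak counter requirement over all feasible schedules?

11

Early-start (Task 1@1, Task 2@1, Task 3@1, Task 4@1, Task 5@1, Task 6@1) gives peak 20: h1:20  h2:20  h3:14  h4:2  h5:0  h6:0.
Shift Task 3→4, Task 5→3, Task 6→3.
Schedule Task 1@1, Task 2@1, Task 3@4, Task 4@1, Task 5@3, Task 6@3: h1:11  h2:11  h3:9  h4:9  h5:9  h6:7 — peak 11.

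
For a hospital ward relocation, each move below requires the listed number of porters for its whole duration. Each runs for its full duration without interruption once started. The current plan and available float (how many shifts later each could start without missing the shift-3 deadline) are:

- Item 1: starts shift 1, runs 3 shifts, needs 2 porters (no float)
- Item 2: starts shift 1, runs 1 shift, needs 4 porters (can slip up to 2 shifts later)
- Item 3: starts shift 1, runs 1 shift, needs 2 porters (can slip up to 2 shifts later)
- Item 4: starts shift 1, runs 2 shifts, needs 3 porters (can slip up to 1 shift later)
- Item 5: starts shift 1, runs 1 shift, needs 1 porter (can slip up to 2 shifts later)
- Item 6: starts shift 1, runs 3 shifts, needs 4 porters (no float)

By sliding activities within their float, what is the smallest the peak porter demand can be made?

Early-start (Item 1@1, Item 2@1, Item 3@1, Item 4@1, Item 5@1, Item 6@1) gives peak 16: s1:16  s2:9  s3:6.
Shift Item 3→2, Item 4→2.
Schedule Item 1@1, Item 2@1, Item 3@2, Item 4@2, Item 5@1, Item 6@1: s1:11  s2:11  s3:9 — peak 11.
Total porter-shifts = 31 over 3 shifts ⇒ peak ≥ ⌈31/3⌉ = 11, so 11 is optimal.

11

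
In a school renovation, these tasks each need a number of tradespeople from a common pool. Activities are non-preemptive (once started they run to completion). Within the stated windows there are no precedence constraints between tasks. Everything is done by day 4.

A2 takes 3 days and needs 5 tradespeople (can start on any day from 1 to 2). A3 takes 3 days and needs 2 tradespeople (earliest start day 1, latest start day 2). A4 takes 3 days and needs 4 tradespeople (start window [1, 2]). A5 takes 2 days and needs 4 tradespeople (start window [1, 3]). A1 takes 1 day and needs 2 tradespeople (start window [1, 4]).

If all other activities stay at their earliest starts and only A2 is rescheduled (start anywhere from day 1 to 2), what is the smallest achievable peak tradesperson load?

15

A2@1: d1:17  d2:15  d3:11  d4:0 → peak 17
A2@2: d1:12  d2:15  d3:11  d4:5 → peak 15
Best is A2@2, peak 15.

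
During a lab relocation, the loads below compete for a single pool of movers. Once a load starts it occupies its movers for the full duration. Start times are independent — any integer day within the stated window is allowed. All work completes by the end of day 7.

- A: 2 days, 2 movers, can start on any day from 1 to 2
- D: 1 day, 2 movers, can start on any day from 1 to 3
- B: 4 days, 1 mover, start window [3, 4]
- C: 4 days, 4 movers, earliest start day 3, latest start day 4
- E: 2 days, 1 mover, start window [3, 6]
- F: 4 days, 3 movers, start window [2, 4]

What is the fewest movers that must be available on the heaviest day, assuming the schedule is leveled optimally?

8

Early-start (A@1, D@1, B@3, C@3, E@3, F@2) gives peak 9: d1:4  d2:5  d3:9  d4:9  d5:8  d6:5  d7:0.
Shift E→6.
Schedule A@1, D@1, B@3, C@3, E@6, F@2: d1:4  d2:5  d3:8  d4:8  d5:8  d6:6  d7:1 — peak 8.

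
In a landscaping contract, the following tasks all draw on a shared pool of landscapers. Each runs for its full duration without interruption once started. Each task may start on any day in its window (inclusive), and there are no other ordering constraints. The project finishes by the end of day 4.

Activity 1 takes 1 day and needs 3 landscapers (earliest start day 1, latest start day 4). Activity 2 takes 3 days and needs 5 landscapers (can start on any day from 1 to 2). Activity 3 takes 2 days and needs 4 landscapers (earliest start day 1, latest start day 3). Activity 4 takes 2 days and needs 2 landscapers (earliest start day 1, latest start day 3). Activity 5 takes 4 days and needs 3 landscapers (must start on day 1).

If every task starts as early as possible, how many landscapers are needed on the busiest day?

17

Early-start schedule: Activity 1@1, Activity 2@1, Activity 3@1, Activity 4@1, Activity 5@1.
Load per day: day 1: 17, day 2: 14, day 3: 8, day 4: 3.
Peak is 17.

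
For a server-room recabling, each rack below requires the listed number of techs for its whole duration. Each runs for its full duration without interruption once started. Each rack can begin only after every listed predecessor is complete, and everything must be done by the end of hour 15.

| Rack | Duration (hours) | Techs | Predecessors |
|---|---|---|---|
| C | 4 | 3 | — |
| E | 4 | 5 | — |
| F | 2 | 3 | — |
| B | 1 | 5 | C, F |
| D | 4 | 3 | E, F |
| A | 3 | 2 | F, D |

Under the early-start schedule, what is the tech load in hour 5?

8

At early start, hour 5 has: B, D.
Demand: 5 + 3 = 8.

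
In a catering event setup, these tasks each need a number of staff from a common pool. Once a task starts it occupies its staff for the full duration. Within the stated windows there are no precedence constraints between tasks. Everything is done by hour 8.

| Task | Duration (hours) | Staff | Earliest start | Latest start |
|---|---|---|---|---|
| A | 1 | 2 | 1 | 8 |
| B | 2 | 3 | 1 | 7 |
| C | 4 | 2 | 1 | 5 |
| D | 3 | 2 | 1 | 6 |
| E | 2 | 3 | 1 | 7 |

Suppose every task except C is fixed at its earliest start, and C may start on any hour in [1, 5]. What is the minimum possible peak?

10

C@1: h1:12  h2:10  h3:4  h4:2  h5:0  h6:0  h7:0  h8:0 → peak 12
C@2: h1:10  h2:10  h3:4  h4:2  h5:2  h6:0  h7:0  h8:0 → peak 10
C@3: h1:10  h2:8  h3:4  h4:2  h5:2  h6:2  h7:0  h8:0 → peak 10
C@4: h1:10  h2:8  h3:2  h4:2  h5:2  h6:2  h7:2  h8:0 → peak 10
C@5: h1:10  h2:8  h3:2  h4:0  h5:2  h6:2  h7:2  h8:2 → peak 10
Best is C@2, peak 10.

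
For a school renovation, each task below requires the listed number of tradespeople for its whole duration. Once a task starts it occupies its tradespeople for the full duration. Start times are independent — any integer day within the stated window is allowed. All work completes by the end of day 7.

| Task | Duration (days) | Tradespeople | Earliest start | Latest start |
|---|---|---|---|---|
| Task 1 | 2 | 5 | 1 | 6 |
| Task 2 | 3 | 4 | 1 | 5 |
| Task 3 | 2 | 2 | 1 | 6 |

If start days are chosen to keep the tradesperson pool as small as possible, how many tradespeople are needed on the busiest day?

Early-start (Task 1@1, Task 2@1, Task 3@1) gives peak 11: d1:11  d2:11  d3:4  d4:0  d5:0  d6:0  d7:0.
Shift Task 2→3, Task 3→6.
Schedule Task 1@1, Task 2@3, Task 3@6: d1:5  d2:5  d3:4  d4:4  d5:4  d6:2  d7:2 — peak 5.

5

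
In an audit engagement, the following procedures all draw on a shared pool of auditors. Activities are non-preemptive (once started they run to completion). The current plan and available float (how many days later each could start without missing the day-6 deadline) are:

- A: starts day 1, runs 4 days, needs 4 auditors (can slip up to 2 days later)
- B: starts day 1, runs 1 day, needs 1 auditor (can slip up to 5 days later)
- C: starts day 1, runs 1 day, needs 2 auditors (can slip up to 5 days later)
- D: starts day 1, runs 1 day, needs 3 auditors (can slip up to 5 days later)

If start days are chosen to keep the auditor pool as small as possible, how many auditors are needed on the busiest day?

4

Early-start (A@1, B@1, C@1, D@1) gives peak 10: d1:10  d2:4  d3:4  d4:4  d5:0  d6:0.
Shift B→5, C→5, D→6.
Schedule A@1, B@5, C@5, D@6: d1:4  d2:4  d3:4  d4:4  d5:3  d6:3 — peak 4.
Total auditor-days = 22 over 6 days ⇒ peak ≥ ⌈22/6⌉ = 4, so 4 is optimal.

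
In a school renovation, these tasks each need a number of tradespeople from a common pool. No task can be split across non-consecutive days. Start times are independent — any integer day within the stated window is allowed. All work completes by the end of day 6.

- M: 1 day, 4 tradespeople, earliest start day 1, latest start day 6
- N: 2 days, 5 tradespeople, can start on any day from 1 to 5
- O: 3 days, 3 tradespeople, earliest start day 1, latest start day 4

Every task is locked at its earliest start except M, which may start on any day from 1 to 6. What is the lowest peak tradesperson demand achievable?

M@1: d1:12  d2:8  d3:3  d4:0  d5:0  d6:0 → peak 12
M@2: d1:8  d2:12  d3:3  d4:0  d5:0  d6:0 → peak 12
M@3: d1:8  d2:8  d3:7  d4:0  d5:0  d6:0 → peak 8
M@4: d1:8  d2:8  d3:3  d4:4  d5:0  d6:0 → peak 8
M@5: d1:8  d2:8  d3:3  d4:0  d5:4  d6:0 → peak 8
M@6: d1:8  d2:8  d3:3  d4:0  d5:0  d6:4 → peak 8
Best is M@3, peak 8.

8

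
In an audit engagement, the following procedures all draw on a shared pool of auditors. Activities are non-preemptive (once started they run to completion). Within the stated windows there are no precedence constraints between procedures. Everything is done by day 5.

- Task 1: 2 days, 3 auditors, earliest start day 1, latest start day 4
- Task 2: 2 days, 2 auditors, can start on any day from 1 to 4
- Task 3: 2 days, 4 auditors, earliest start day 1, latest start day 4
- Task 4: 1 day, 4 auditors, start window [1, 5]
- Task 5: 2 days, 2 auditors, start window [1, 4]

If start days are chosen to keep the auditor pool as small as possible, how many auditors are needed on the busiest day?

6

Early-start (Task 1@1, Task 2@1, Task 3@1, Task 4@1, Task 5@1) gives peak 15: d1:15  d2:11  d3:0  d4:0  d5:0.
Shift Task 3→3, Task 4→5, Task 5→3.
Schedule Task 1@1, Task 2@1, Task 3@3, Task 4@5, Task 5@3: d1:5  d2:5  d3:6  d4:6  d5:4 — peak 6.
Total auditor-days = 26 over 5 days ⇒ peak ≥ ⌈26/5⌉ = 6, so 6 is optimal.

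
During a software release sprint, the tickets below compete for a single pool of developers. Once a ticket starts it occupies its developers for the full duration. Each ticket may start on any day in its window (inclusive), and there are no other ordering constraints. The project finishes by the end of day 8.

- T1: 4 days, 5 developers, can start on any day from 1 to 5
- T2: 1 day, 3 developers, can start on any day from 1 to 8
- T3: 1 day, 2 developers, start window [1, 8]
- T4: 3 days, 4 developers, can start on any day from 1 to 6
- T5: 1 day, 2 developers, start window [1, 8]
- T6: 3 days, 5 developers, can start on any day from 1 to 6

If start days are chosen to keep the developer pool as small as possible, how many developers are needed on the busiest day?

Early-start (T1@1, T2@1, T3@1, T4@1, T5@1, T6@1) gives peak 21: d1:21  d2:14  d3:14  d4:5  d5:0  d6:0  d7:0  d8:0.
Shift T3→2, T4→3, T5→2, T6→5.
Schedule T1@1, T2@1, T3@2, T4@3, T5@2, T6@5: d1:8  d2:9  d3:9  d4:9  d5:9  d6:5  d7:5  d8:0 — peak 9.

9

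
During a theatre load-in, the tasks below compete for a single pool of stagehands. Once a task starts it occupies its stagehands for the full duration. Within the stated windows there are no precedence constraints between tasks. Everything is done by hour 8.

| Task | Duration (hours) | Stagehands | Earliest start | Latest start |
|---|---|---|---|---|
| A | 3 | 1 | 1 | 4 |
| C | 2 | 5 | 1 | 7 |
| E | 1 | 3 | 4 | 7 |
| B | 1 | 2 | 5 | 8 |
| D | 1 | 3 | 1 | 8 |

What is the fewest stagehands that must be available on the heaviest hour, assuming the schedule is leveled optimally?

Early-start (A@1, C@1, E@4, B@5, D@1) gives peak 9: h1:9  h2:6  h3:1  h4:3  h5:2  h6:0  h7:0  h8:0.
Shift C→4, E→6, B→6.
Schedule A@1, C@4, E@6, B@6, D@1: h1:4  h2:1  h3:1  h4:5  h5:5  h6:5  h7:0  h8:0 — peak 5.

5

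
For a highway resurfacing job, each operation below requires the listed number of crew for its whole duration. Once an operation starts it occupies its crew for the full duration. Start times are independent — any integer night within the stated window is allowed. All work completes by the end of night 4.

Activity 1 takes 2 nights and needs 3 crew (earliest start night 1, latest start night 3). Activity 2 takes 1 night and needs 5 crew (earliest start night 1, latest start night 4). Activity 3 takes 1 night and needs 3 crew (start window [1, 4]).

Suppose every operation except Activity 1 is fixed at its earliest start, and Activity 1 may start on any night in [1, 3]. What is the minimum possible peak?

Activity 1@1: n1:11  n2:3  n3:0  n4:0 → peak 11
Activity 1@2: n1:8  n2:3  n3:3  n4:0 → peak 8
Activity 1@3: n1:8  n2:0  n3:3  n4:3 → peak 8
Best is Activity 1@2, peak 8.

8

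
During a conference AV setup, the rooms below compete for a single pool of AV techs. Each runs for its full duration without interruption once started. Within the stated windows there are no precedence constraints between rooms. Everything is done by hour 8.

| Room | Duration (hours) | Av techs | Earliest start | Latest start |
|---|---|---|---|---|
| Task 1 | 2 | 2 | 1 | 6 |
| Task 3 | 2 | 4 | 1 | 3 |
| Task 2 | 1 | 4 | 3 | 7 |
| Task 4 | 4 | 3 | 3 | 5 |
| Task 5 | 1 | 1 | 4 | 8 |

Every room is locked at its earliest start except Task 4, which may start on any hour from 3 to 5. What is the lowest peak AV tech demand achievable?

6

Task 4@3: h1:6  h2:6  h3:7  h4:4  h5:3  h6:3  h7:0  h8:0 → peak 7
Task 4@4: h1:6  h2:6  h3:4  h4:4  h5:3  h6:3  h7:3  h8:0 → peak 6
Task 4@5: h1:6  h2:6  h3:4  h4:1  h5:3  h6:3  h7:3  h8:3 → peak 6
Best is Task 4@4, peak 6.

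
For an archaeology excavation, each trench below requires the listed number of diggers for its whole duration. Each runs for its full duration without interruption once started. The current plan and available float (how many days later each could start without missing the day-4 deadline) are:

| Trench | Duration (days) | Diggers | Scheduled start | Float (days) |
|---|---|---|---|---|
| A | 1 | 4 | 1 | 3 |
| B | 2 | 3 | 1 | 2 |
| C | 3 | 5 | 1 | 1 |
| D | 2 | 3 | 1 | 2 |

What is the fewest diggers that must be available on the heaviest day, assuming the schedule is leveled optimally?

Early-start (A@1, B@1, C@1, D@1) gives peak 15: d1:15  d2:11  d3:5  d4:0.
Shift C→2, D→3.
Schedule A@1, B@1, C@2, D@3: d1:7  d2:8  d3:8  d4:8 — peak 8.
Total digger-days = 31 over 4 days ⇒ peak ≥ ⌈31/4⌉ = 8, so 8 is optimal.

8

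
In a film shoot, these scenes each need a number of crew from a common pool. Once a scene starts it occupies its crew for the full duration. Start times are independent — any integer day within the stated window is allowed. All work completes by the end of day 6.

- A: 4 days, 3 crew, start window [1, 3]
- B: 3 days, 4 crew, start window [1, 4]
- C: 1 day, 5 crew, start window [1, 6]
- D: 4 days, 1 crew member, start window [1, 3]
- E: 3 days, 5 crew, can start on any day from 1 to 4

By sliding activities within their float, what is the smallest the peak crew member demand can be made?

Early-start (A@1, B@1, C@1, D@1, E@1) gives peak 18: d1:18  d2:13  d3:13  d4:4  d5:0  d6:0.
Shift B→4, C→5.
Schedule A@1, B@4, C@5, D@1, E@1: d1:9  d2:9  d3:9  d4:8  d5:9  d6:4 — peak 9.

9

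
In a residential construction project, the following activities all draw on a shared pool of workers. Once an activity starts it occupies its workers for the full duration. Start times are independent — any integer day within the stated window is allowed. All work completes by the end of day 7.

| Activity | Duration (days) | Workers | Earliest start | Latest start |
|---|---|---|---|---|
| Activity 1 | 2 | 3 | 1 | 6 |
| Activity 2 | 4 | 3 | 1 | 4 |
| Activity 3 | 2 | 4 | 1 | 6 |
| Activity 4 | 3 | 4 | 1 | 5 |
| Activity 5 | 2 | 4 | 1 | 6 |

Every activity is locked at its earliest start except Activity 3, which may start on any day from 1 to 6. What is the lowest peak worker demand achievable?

Activity 3@1: d1:18  d2:18  d3:7  d4:3  d5:0  d6:0  d7:0 → peak 18
Activity 3@2: d1:14  d2:18  d3:11  d4:3  d5:0  d6:0  d7:0 → peak 18
Activity 3@3: d1:14  d2:14  d3:11  d4:7  d5:0  d6:0  d7:0 → peak 14
Activity 3@4: d1:14  d2:14  d3:7  d4:7  d5:4  d6:0  d7:0 → peak 14
Activity 3@5: d1:14  d2:14  d3:7  d4:3  d5:4  d6:4  d7:0 → peak 14
Activity 3@6: d1:14  d2:14  d3:7  d4:3  d5:0  d6:4  d7:4 → peak 14
Best is Activity 3@3, peak 14.

14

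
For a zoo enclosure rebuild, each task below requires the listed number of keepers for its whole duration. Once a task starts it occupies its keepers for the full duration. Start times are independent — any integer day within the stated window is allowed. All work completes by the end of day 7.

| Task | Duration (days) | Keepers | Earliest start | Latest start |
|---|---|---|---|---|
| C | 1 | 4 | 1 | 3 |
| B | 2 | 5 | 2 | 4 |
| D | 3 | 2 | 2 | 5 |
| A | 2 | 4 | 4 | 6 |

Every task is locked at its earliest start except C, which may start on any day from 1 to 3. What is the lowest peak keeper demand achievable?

7

C@1: d1:4  d2:7  d3:7  d4:6  d5:4  d6:0  d7:0 → peak 7
C@2: d1:0  d2:11  d3:7  d4:6  d5:4  d6:0  d7:0 → peak 11
C@3: d1:0  d2:7  d3:11  d4:6  d5:4  d6:0  d7:0 → peak 11
Best is C@1, peak 7.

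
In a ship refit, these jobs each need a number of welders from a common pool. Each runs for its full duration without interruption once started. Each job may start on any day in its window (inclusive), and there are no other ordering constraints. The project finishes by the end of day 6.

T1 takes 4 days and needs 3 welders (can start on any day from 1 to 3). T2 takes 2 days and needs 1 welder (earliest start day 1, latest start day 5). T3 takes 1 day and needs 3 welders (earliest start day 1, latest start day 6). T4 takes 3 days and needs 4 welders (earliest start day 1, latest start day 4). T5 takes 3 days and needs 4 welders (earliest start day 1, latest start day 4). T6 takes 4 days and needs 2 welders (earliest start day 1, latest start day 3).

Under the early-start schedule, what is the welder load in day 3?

13

At early start, day 3 has: T1, T4, T5, T6.
Demand: 3 + 4 + 4 + 2 = 13.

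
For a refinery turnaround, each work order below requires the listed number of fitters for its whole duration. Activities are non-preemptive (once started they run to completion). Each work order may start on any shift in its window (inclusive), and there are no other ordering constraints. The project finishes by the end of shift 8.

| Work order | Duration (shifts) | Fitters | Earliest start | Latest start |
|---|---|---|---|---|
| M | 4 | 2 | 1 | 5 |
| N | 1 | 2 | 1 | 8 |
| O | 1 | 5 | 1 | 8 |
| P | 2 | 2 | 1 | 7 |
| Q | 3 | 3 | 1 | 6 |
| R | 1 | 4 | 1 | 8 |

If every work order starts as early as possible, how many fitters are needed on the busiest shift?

18

Early-start schedule: M@1, N@1, O@1, P@1, Q@1, R@1.
Load per shift: shift 1: 18, shift 2: 7, shift 3: 5, shift 4: 2, shift 5: 0, shift 6: 0, shift 7: 0, shift 8: 0.
Peak is 18.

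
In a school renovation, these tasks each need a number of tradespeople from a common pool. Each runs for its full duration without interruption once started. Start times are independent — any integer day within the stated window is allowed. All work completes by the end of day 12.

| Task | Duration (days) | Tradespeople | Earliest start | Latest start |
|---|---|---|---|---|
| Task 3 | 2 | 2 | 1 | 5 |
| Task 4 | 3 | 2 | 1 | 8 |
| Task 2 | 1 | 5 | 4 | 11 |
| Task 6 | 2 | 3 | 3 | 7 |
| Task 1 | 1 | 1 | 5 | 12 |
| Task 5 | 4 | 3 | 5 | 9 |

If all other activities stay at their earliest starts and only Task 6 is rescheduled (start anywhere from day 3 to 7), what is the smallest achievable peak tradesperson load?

Task 6@3: d1:4  d2:4  d3:5  d4:8  d5:4  d6:3  d7:3  d8:3  d9:0  d10:0  d11:0  d12:0 → peak 8
Task 6@4: d1:4  d2:4  d3:2  d4:8  d5:7  d6:3  d7:3  d8:3  d9:0  d10:0  d11:0  d12:0 → peak 8
Task 6@5: d1:4  d2:4  d3:2  d4:5  d5:7  d6:6  d7:3  d8:3  d9:0  d10:0  d11:0  d12:0 → peak 7
Task 6@6: d1:4  d2:4  d3:2  d4:5  d5:4  d6:6  d7:6  d8:3  d9:0  d10:0  d11:0  d12:0 → peak 6
Task 6@7: d1:4  d2:4  d3:2  d4:5  d5:4  d6:3  d7:6  d8:6  d9:0  d10:0  d11:0  d12:0 → peak 6
Best is Task 6@6, peak 6.

6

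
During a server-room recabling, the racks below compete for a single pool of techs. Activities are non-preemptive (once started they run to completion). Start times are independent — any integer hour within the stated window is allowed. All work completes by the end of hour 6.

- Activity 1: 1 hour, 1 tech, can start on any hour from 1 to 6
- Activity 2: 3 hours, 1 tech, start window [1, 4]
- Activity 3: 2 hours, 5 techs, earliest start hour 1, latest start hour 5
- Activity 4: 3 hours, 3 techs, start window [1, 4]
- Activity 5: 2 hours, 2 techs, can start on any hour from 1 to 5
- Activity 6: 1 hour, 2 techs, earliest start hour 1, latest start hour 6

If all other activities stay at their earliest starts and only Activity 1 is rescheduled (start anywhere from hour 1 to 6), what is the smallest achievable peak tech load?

13

Activity 1@1: h1:14  h2:11  h3:4  h4:0  h5:0  h6:0 → peak 14
Activity 1@2: h1:13  h2:12  h3:4  h4:0  h5:0  h6:0 → peak 13
Activity 1@3: h1:13  h2:11  h3:5  h4:0  h5:0  h6:0 → peak 13
Activity 1@4: h1:13  h2:11  h3:4  h4:1  h5:0  h6:0 → peak 13
Activity 1@5: h1:13  h2:11  h3:4  h4:0  h5:1  h6:0 → peak 13
Activity 1@6: h1:13  h2:11  h3:4  h4:0  h5:0  h6:1 → peak 13
Best is Activity 1@2, peak 13.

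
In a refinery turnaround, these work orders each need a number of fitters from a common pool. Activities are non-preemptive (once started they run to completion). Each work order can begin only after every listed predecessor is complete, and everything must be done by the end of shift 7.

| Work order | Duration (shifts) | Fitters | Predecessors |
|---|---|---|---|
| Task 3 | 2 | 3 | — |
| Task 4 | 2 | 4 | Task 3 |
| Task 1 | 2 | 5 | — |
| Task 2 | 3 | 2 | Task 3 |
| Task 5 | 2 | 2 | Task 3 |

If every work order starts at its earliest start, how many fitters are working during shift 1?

8

At early start, shift 1 has: Task 3, Task 1.
Demand: 3 + 5 = 8.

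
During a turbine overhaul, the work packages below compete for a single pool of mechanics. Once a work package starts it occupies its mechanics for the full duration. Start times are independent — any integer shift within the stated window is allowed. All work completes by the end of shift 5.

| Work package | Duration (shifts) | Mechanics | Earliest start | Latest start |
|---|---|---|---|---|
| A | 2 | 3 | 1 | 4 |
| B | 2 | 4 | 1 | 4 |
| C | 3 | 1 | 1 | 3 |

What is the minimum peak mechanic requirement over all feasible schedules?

4

Early-start (A@1, B@1, C@1) gives peak 8: s1:8  s2:8  s3:1  s4:0  s5:0.
Shift B→4.
Schedule A@1, B@4, C@1: s1:4  s2:4  s3:1  s4:4  s5:4 — peak 4.
Total mechanic-shifts = 17 over 5 shifts ⇒ peak ≥ ⌈17/5⌉ = 4, so 4 is optimal.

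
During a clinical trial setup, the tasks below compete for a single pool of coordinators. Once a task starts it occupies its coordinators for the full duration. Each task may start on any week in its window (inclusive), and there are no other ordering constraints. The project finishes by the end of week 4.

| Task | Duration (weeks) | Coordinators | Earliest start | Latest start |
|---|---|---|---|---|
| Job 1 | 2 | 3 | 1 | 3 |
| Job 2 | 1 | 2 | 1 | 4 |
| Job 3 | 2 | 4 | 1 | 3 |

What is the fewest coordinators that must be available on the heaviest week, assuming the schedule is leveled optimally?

Early-start (Job 1@1, Job 2@1, Job 3@1) gives peak 9: w1:9  w2:7  w3:0  w4:0.
Shift Job 3→3.
Schedule Job 1@1, Job 2@1, Job 3@3: w1:5  w2:3  w3:4  w4:4 — peak 5.

5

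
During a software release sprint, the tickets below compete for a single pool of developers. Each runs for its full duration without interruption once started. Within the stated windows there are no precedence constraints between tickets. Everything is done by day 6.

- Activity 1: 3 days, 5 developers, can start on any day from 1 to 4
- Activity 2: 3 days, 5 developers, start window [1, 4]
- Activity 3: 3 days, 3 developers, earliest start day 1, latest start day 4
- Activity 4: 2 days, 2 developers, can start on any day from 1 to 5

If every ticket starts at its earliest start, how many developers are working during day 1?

At early start, day 1 has: Activity 1, Activity 2, Activity 3, Activity 4.
Demand: 5 + 5 + 3 + 2 = 15.

15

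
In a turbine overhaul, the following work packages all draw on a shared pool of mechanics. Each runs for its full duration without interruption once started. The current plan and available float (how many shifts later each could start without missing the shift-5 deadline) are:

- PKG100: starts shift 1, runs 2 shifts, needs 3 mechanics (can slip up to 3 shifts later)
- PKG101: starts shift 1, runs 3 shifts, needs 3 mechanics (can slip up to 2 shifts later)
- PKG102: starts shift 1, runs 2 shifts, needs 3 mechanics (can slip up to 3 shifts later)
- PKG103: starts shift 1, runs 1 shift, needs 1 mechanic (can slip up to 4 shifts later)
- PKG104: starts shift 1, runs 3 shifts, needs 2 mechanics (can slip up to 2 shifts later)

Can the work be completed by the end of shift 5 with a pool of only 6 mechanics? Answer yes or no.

Schedule PKG100@1, PKG101@1, PKG102@4, PKG103@3, PKG104@3: s1:6  s2:6  s3:6  s4:5  s5:5 — peak 6 ≤ 6.

yes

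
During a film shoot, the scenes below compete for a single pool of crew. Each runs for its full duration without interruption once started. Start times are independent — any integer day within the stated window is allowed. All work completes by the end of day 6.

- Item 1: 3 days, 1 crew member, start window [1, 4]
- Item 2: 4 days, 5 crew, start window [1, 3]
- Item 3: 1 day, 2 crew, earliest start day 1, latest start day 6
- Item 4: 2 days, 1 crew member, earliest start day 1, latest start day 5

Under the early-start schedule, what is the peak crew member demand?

9

Early-start schedule: Item 1@1, Item 2@1, Item 3@1, Item 4@1.
Load per day: day 1: 9, day 2: 7, day 3: 6, day 4: 5, day 5: 0, day 6: 0.
Peak is 9.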